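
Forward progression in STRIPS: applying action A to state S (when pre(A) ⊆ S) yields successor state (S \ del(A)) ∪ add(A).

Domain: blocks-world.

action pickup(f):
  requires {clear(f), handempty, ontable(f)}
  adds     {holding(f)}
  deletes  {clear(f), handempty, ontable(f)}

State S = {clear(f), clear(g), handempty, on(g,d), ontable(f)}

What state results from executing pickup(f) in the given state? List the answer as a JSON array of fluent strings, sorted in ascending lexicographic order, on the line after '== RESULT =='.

Compute (S \ del) ∪ add:
  pre ⊆ S: {clear(f), handempty, ontable(f)} ⊆ S  — applicable
  S \ del = {clear(g), on(g,d)}
  ∪ add   = {clear(g), holding(f), on(g,d)}

== RESULT ==
["clear(g)", "holding(f)", "on(g,d)"]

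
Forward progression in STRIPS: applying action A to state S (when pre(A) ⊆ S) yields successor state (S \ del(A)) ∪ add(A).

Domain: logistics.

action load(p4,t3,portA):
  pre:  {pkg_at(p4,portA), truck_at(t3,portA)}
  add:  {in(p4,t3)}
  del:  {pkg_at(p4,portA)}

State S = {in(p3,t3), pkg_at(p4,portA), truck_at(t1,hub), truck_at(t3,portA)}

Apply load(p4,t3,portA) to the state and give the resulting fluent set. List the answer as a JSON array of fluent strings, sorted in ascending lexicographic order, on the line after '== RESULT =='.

Compute (S \ del) ∪ add:
  pre ⊆ S: {pkg_at(p4,portA), truck_at(t3,portA)} ⊆ S  — applicable
  S \ del = {in(p3,t3), truck_at(t1,hub), truck_at(t3,portA)}
  ∪ add   = {in(p3,t3), in(p4,t3), truck_at(t1,hub), truck_at(t3,portA)}

== RESULT ==
["in(p3,t3)", "in(p4,t3)", "truck_at(t1,hub)", "truck_at(t3,portA)"]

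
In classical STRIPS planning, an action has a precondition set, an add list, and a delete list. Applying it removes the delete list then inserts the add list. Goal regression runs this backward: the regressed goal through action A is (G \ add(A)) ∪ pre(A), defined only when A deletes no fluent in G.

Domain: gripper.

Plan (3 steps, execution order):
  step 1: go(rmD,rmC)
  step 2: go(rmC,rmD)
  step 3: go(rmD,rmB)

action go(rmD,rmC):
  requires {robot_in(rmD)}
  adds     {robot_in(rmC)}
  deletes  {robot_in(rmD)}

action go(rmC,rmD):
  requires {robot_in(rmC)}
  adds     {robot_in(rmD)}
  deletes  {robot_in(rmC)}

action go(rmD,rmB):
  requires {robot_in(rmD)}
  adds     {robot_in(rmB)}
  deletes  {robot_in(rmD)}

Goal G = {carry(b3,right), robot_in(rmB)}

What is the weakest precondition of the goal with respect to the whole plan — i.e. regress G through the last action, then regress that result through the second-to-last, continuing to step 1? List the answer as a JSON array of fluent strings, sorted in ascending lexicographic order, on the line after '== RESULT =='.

Work backward from the goal:
  through step 3 (go(rmD,rmB)): drop {robot_in(rmB)}, keep {carry(b3,right)}, require {robot_in(rmD)}
    → {carry(b3,right), robot_in(rmD)}
  through step 2 (go(rmC,rmD)): drop {robot_in(rmD)}, keep {carry(b3,right)}, require {robot_in(rmC)}
    → {carry(b3,right), robot_in(rmC)}
  through step 1 (go(rmD,rmC)): drop {robot_in(rmC)}, keep {carry(b3,right)}, require {robot_in(rmD)}
    → {carry(b3,right), robot_in(rmD)}

== RESULT ==
["carry(b3,right)", "robot_in(rmD)"]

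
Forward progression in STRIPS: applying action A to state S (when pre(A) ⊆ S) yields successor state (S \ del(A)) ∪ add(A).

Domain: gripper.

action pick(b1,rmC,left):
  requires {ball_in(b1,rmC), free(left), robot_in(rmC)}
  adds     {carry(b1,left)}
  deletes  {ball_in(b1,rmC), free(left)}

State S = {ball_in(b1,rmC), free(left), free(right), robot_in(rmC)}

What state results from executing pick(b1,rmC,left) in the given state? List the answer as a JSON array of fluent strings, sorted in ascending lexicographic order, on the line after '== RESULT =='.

Progress:
  pre ⊆ S: {ball_in(b1,rmC), free(left), robot_in(rmC)} ⊆ S  — applicable
  S \ del = {free(right), robot_in(rmC)}
  ∪ add   = {carry(b1,left), free(right), robot_in(rmC)}

== RESULT ==
["carry(b1,left)", "free(right)", "robot_in(rmC)"]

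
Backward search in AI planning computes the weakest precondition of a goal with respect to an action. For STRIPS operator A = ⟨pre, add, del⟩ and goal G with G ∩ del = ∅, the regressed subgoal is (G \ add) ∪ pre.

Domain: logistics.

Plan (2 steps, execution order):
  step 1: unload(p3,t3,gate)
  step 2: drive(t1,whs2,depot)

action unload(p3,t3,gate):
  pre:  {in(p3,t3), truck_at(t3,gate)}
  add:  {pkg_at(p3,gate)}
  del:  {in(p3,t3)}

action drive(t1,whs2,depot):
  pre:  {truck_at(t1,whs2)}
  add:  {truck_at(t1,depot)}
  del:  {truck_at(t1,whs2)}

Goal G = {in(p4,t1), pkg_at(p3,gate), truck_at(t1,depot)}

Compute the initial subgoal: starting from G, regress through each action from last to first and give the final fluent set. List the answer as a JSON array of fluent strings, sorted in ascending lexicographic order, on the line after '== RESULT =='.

Regress step by step:
  through step 2 (drive(t1,whs2,depot)): drop {truck_at(t1,depot)}, keep {in(p4,t1), pkg_at(p3,gate)}, require {truck_at(t1,whs2)}
    → {in(p4,t1), pkg_at(p3,gate), truck_at(t1,whs2)}
  through step 1 (unload(p3,t3,gate)): drop {pkg_at(p3,gate)}, keep {in(p4,t1), truck_at(t1,whs2)}, require {in(p3,t3), truck_at(t3,gate)}
    → {in(p3,t3), in(p4,t1), truck_at(t1,whs2), truck_at(t3,gate)}

== RESULT ==
["in(p3,t3)", "in(p4,t1)", "truck_at(t1,whs2)", "truck_at(t3,gate)"]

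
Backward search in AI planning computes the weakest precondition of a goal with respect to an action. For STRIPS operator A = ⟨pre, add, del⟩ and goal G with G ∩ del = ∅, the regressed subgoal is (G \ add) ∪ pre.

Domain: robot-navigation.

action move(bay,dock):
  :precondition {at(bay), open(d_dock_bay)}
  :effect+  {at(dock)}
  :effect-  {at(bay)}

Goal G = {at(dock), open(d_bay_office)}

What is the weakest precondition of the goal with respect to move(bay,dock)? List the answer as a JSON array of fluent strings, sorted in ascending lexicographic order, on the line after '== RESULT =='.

Compute (G \ add) ∪ pre:
  G ∩ del = {}  (empty — regression defined)
  G \ add = {at(dock), open(d_bay_office)} \ {at(dock)} = {open(d_bay_office)}
  ∪ pre   = {open(d_bay_office)} ∪ {at(bay), open(d_dock_bay)}
          = {at(bay), open(d_bay_office), open(d_dock_bay)}

== RESULT ==
["at(bay)", "open(d_bay_office)", "open(d_dock_bay)"]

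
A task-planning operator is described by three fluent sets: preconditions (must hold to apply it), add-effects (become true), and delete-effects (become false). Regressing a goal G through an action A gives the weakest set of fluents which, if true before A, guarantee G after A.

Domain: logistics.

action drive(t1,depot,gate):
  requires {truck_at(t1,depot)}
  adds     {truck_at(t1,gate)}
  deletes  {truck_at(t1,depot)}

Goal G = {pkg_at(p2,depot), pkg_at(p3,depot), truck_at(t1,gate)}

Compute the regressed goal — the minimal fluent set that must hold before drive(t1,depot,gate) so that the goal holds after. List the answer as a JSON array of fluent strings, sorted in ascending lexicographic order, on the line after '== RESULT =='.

Regress:
  G ∩ del = {}  (empty — regression defined)
  G \ add = {pkg_at(p2,depot), pkg_at(p3,depot), truck_at(t1,gate)} \ {truck_at(t1,gate)} = {pkg_at(p2,depot), pkg_at(p3,depot)}
  ∪ pre   = {pkg_at(p2,depot), pkg_at(p3,depot)} ∪ {truck_at(t1,depot)}
          = {pkg_at(p2,depot), pkg_at(p3,depot), truck_at(t1,depot)}

== RESULT ==
["pkg_at(p2,depot)", "pkg_at(p3,depot)", "truck_at(t1,depot)"]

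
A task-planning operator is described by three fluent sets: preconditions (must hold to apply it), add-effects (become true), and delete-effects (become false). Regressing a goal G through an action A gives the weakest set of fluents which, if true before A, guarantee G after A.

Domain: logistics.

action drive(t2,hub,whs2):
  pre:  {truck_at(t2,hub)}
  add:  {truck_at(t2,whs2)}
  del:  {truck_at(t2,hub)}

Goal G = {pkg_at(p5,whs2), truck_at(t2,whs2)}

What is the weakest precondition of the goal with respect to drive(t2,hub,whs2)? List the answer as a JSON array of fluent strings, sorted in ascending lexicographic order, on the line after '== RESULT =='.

Compute (G \ add) ∪ pre:
  G ∩ del = {}  (empty — regression defined)
  G \ add = {pkg_at(p5,whs2), truck_at(t2,whs2)} \ {truck_at(t2,whs2)} = {pkg_at(p5,whs2)}
  ∪ pre   = {pkg_at(p5,whs2)} ∪ {truck_at(t2,hub)}
          = {pkg_at(p5,whs2), truck_at(t2,hub)}

== RESULT ==
["pkg_at(p5,whs2)", "truck_at(t2,hub)"]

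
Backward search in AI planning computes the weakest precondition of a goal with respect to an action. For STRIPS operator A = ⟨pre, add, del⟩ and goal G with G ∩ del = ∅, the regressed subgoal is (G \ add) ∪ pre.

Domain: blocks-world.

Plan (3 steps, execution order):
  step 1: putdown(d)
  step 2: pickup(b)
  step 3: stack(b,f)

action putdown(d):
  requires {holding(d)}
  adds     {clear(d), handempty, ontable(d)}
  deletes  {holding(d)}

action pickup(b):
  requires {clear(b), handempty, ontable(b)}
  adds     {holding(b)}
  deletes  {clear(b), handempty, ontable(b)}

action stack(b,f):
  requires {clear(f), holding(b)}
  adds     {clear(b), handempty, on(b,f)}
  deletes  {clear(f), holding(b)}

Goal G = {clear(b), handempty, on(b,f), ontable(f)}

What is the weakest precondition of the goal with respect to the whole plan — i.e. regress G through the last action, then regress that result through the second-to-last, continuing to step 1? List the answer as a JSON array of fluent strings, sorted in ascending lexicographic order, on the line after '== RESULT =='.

Work backward from the goal:
  through step 3 (stack(b,f)): drop {clear(b), handempty, on(b,f)}, keep {ontable(f)}, require {clear(f), holding(b)}
    → {clear(f), holding(b), ontable(f)}
  through step 2 (pickup(b)): drop {holding(b)}, keep {clear(f), ontable(f)}, require {clear(b), handempty, ontable(b)}
    → {clear(b), clear(f), handempty, ontable(b), ontable(f)}
  through step 1 (putdown(d)): drop {handempty}, keep {clear(b), clear(f), ontable(b), ontable(f)}, require {holding(d)}
    → {clear(b), clear(f), holding(d), ontable(b), ontable(f)}

== RESULT ==
["clear(b)", "clear(f)", "holding(d)", "ontable(b)", "ontable(f)"]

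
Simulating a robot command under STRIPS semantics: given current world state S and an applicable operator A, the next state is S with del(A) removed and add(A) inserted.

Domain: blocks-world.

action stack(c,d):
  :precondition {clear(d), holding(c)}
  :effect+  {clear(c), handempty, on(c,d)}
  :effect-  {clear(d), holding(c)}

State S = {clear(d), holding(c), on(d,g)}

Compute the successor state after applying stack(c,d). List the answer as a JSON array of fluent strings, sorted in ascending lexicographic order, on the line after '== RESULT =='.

Progress:
  pre ⊆ S: {clear(d), holding(c)} ⊆ S  — applicable
  S \ del = {on(d,g)}
  ∪ add   = {clear(c), handempty, on(c,d), on(d,g)}

== RESULT ==
["clear(c)", "handempty", "on(c,d)", "on(d,g)"]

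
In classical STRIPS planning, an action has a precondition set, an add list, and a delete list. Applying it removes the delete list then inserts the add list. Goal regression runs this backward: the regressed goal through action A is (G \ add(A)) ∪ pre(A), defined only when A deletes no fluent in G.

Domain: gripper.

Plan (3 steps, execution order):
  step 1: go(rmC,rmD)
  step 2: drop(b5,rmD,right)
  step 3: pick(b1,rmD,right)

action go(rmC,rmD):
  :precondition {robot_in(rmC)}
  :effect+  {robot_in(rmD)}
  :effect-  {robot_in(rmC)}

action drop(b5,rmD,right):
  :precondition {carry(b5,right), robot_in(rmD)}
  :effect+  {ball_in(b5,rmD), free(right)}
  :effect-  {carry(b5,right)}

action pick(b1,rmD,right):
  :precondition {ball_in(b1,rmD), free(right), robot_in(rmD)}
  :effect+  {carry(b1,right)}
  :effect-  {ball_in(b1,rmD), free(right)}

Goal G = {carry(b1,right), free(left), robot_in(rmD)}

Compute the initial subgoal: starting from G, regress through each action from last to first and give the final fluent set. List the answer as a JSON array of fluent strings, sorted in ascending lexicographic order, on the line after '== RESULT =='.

Regress step by step:
  through step 3 (pick(b1,rmD,right)): drop {carry(b1,right)}, keep {free(left), robot_in(rmD)}, require {ball_in(b1,rmD), free(right), robot_in(rmD)}
    → {ball_in(b1,rmD), free(left), free(right), robot_in(rmD)}
  through step 2 (drop(b5,rmD,right)): drop {free(right)}, keep {ball_in(b1,rmD), free(left), robot_in(rmD)}, require {carry(b5,right), robot_in(rmD)}
    → {ball_in(b1,rmD), carry(b5,right), free(left), robot_in(rmD)}
  through step 1 (go(rmC,rmD)): drop {robot_in(rmD)}, keep {ball_in(b1,rmD), carry(b5,right), free(left)}, require {robot_in(rmC)}
    → {ball_in(b1,rmD), carry(b5,right), free(left), robot_in(rmC)}

== RESULT ==
["ball_in(b1,rmD)", "carry(b5,right)", "free(left)", "robot_in(rmC)"]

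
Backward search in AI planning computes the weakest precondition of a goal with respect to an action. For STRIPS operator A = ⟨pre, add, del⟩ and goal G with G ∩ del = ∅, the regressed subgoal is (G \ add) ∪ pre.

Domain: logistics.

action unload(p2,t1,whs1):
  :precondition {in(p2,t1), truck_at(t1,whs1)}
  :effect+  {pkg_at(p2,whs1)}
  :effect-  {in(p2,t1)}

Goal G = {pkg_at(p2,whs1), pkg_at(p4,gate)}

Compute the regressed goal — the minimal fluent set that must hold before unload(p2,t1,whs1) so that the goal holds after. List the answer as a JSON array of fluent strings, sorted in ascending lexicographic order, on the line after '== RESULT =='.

Compute (G \ add) ∪ pre:
  G ∩ del = {}  (empty — regression defined)
  G \ add = {pkg_at(p2,whs1), pkg_at(p4,gate)} \ {pkg_at(p2,whs1)} = {pkg_at(p4,gate)}
  ∪ pre   = {pkg_at(p4,gate)} ∪ {in(p2,t1), truck_at(t1,whs1)}
          = {in(p2,t1), pkg_at(p4,gate), truck_at(t1,whs1)}

== RESULT ==
["in(p2,t1)", "pkg_at(p4,gate)", "truck_at(t1,whs1)"]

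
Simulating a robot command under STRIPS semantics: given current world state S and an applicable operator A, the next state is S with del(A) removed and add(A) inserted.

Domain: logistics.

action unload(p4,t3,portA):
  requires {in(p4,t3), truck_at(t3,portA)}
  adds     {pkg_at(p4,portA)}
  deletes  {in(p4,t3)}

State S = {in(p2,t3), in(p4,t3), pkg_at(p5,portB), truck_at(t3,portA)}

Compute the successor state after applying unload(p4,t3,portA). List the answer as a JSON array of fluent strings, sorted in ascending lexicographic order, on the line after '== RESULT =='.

Progress:
  pre ⊆ S: {in(p4,t3), truck_at(t3,portA)} ⊆ S  — applicable
  S \ del = {in(p2,t3), pkg_at(p5,portB), truck_at(t3,portA)}
  ∪ add   = {in(p2,t3), pkg_at(p4,portA), pkg_at(p5,portB), truck_at(t3,portA)}

== RESULT ==
["in(p2,t3)", "pkg_at(p4,portA)", "pkg_at(p5,portB)", "truck_at(t3,portA)"]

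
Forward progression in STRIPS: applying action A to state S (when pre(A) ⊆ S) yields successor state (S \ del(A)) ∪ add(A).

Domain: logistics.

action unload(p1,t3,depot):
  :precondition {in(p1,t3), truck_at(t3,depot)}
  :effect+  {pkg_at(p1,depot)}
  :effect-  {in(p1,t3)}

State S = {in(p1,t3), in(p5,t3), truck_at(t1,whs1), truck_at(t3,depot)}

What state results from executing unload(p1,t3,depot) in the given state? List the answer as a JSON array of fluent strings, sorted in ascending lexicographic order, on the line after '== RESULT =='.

Compute (S \ del) ∪ add:
  pre ⊆ S: {in(p1,t3), truck_at(t3,depot)} ⊆ S  — applicable
  S \ del = {in(p5,t3), truck_at(t1,whs1), truck_at(t3,depot)}
  ∪ add   = {in(p5,t3), pkg_at(p1,depot), truck_at(t1,whs1), truck_at(t3,depot)}

== RESULT ==
["in(p5,t3)", "pkg_at(p1,depot)", "truck_at(t1,whs1)", "truck_at(t3,depot)"]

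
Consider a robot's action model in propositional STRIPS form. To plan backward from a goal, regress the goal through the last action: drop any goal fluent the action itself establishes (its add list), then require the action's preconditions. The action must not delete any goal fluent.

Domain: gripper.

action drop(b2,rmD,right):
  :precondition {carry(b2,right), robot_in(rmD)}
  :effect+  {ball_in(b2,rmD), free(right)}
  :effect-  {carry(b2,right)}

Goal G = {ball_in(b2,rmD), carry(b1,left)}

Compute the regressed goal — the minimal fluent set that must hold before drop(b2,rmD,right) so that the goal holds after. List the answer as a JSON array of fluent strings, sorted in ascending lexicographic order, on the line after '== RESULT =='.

Compute (G \ add) ∪ pre:
  G ∩ del = {}  (empty — regression defined)
  G \ add = {ball_in(b2,rmD), carry(b1,left)} \ {ball_in(b2,rmD), free(right)} = {carry(b1,left)}
  ∪ pre   = {carry(b1,left)} ∪ {carry(b2,right), robot_in(rmD)}
          = {carry(b1,left), carry(b2,right), robot_in(rmD)}

== RESULT ==
["carry(b1,left)", "carry(b2,right)", "robot_in(rmD)"]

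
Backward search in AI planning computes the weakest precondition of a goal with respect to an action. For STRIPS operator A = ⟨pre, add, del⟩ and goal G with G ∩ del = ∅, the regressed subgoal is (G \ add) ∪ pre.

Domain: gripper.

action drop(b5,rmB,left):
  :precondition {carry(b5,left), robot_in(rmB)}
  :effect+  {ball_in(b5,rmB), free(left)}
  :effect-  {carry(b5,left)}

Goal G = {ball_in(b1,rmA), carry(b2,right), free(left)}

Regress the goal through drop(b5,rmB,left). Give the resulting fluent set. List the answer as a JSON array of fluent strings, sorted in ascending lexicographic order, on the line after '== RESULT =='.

Compute (G \ add) ∪ pre:
  G ∩ del = {}  (empty — regression defined)
  G \ add = {ball_in(b1,rmA), carry(b2,right), free(left)} \ {ball_in(b5,rmB), free(left)} = {ball_in(b1,rmA), carry(b2,right)}
  ∪ pre   = {ball_in(b1,rmA), carry(b2,right)} ∪ {carry(b5,left), robot_in(rmB)}
          = {ball_in(b1,rmA), carry(b2,right), carry(b5,left), robot_in(rmB)}

== RESULT ==
["ball_in(b1,rmA)", "carry(b2,right)", "carry(b5,left)", "robot_in(rmB)"]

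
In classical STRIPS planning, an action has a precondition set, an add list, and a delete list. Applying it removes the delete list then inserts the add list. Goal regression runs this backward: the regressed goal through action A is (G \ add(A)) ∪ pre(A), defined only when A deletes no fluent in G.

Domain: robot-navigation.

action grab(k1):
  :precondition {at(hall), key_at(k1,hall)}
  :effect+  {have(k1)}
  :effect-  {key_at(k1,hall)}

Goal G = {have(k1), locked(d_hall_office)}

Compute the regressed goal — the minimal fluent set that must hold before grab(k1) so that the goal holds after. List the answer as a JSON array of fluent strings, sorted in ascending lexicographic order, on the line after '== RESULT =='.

Regress:
  G ∩ del = {}  (empty — regression defined)
  G \ add = {have(k1), locked(d_hall_office)} \ {have(k1)} = {locked(d_hall_office)}
  ∪ pre   = {locked(d_hall_office)} ∪ {at(hall), key_at(k1,hall)}
          = {at(hall), key_at(k1,hall), locked(d_hall_office)}

== RESULT ==
["at(hall)", "key_at(k1,hall)", "locked(d_hall_office)"]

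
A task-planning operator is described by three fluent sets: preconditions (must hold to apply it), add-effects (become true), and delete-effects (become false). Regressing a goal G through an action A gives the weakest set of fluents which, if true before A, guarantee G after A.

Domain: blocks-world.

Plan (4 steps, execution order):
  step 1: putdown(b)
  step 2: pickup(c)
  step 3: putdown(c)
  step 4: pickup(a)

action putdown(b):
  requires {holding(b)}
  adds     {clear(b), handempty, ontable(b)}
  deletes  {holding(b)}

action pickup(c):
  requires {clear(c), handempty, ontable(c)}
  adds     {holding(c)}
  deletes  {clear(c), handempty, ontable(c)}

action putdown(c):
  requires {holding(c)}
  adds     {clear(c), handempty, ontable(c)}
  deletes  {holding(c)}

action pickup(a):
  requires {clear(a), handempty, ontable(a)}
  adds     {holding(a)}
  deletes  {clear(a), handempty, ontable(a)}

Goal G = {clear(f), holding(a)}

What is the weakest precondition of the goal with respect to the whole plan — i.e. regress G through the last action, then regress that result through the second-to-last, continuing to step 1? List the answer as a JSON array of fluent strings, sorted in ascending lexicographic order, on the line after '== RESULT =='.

Work backward from the goal:
  through step 4 (pickup(a)): drop {holding(a)}, keep {clear(f)}, require {clear(a), handempty, ontable(a)}
    → {clear(a), clear(f), handempty, ontable(a)}
  through step 3 (putdown(c)): drop {handempty}, keep {clear(a), clear(f), ontable(a)}, require {holding(c)}
    → {clear(a), clear(f), holding(c), ontable(a)}
  through step 2 (pickup(c)): drop {holding(c)}, keep {clear(a), clear(f), ontable(a)}, require {clear(c), handempty, ontable(c)}
    → {clear(a), clear(c), clear(f), handempty, ontable(a), ontable(c)}
  through step 1 (putdown(b)): drop {handempty}, keep {clear(a), clear(c), clear(f), ontable(a), ontable(c)}, require {holding(b)}
    → {clear(a), clear(c), clear(f), holding(b), ontable(a), ontable(c)}

== RESULT ==
["clear(a)", "clear(c)", "clear(f)", "holding(b)", "ontable(a)", "ontable(c)"]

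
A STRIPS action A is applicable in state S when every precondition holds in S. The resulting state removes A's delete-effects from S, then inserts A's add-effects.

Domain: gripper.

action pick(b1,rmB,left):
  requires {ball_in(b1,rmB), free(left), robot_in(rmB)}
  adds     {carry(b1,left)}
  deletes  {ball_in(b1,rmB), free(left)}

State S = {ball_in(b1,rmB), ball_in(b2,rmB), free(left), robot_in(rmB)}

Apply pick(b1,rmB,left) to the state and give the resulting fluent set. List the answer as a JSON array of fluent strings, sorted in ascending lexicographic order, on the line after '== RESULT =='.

Compute (S \ del) ∪ add:
  pre ⊆ S: {ball_in(b1,rmB), free(left), robot_in(rmB)} ⊆ S  — applicable
  S \ del = {ball_in(b2,rmB), robot_in(rmB)}
  ∪ add   = {ball_in(b2,rmB), carry(b1,left), robot_in(rmB)}

== RESULT ==
["ball_in(b2,rmB)", "carry(b1,left)", "robot_in(rmB)"]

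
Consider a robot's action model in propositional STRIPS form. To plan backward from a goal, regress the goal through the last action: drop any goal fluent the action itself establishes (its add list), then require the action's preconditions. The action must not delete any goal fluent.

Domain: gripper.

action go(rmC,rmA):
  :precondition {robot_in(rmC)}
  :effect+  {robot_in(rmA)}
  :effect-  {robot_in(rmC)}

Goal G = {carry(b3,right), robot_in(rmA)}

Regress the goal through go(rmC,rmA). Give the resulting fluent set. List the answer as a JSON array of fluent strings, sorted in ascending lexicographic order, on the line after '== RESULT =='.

Regress:
  G ∩ del = {}  (empty — regression defined)
  G \ add = {carry(b3,right), robot_in(rmA)} \ {robot_in(rmA)} = {carry(b3,right)}
  ∪ pre   = {carry(b3,right)} ∪ {robot_in(rmC)}
          = {carry(b3,right), robot_in(rmC)}

== RESULT ==
["carry(b3,right)", "robot_in(rmC)"]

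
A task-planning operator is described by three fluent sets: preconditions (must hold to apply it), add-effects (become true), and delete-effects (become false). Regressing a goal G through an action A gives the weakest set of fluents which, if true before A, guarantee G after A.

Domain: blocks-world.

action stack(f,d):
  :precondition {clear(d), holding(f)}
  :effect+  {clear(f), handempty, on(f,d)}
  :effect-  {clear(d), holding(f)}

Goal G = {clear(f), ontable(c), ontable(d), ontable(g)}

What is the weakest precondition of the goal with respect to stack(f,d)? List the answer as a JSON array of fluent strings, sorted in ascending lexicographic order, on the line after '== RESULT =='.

Regress:
  G ∩ del = {}  (empty — regression defined)
  G \ add = {clear(f), ontable(c), ontable(d), ontable(g)} \ {clear(f), handempty, on(f,d)} = {ontable(c), ontable(d), ontable(g)}
  ∪ pre   = {ontable(c), ontable(d), ontable(g)} ∪ {clear(d), holding(f)}
          = {clear(d), holding(f), ontable(c), ontable(d), ontable(g)}

== RESULT ==
["clear(d)", "holding(f)", "ontable(c)", "ontable(d)", "ontable(g)"]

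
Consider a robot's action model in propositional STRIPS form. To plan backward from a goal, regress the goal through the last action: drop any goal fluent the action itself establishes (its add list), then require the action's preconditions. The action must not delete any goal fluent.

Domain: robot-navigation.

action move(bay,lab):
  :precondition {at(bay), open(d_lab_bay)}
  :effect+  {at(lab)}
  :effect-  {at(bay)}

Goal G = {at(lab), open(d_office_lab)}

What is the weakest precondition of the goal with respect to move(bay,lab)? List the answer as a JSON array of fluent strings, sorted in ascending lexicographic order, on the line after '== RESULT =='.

Regress:
  G ∩ del = {}  (empty — regression defined)
  G \ add = {at(lab), open(d_office_lab)} \ {at(lab)} = {open(d_office_lab)}
  ∪ pre   = {open(d_office_lab)} ∪ {at(bay), open(d_lab_bay)}
          = {at(bay), open(d_lab_bay), open(d_office_lab)}

== RESULT ==
["at(bay)", "open(d_lab_bay)", "open(d_office_lab)"]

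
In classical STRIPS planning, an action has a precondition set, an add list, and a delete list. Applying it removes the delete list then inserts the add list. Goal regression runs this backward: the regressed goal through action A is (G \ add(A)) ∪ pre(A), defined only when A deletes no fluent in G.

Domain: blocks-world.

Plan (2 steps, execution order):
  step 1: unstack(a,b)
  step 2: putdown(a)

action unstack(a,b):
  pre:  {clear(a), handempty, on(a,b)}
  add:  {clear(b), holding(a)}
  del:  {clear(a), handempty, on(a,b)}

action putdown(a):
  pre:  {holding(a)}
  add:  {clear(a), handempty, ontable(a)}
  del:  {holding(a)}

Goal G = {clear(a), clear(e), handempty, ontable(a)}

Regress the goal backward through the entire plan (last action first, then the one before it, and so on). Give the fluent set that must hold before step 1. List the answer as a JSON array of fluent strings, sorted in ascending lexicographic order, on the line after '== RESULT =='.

Work backward from the goal:
  through step 2 (putdown(a)): drop {clear(a), handempty, ontable(a)}, keep {clear(e)}, require {holding(a)}
    → {clear(e), holding(a)}
  through step 1 (unstack(a,b)): drop {holding(a)}, keep {clear(e)}, require {clear(a), handempty, on(a,b)}
    → {clear(a), clear(e), handempty, on(a,b)}

== RESULT ==
["clear(a)", "clear(e)", "handempty", "on(a,b)"]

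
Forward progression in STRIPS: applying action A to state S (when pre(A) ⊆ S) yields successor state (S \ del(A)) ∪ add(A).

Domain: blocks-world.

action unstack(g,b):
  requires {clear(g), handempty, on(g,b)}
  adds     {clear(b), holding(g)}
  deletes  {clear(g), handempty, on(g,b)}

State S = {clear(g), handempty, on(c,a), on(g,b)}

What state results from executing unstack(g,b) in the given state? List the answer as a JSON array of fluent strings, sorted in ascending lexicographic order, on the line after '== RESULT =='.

Compute (S \ del) ∪ add:
  pre ⊆ S: {clear(g), handempty, on(g,b)} ⊆ S  — applicable
  S \ del = {on(c,a)}
  ∪ add   = {clear(b), holding(g), on(c,a)}

== RESULT ==
["clear(b)", "holding(g)", "on(c,a)"]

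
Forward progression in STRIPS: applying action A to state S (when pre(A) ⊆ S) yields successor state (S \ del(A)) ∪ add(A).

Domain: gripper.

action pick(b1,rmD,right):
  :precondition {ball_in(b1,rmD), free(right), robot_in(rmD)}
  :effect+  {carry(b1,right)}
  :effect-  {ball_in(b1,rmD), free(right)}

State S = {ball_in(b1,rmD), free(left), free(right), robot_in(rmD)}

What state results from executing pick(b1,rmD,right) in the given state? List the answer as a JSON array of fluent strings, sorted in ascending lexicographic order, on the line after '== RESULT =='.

Progress:
  pre ⊆ S: {ball_in(b1,rmD), free(right), robot_in(rmD)} ⊆ S  — applicable
  S \ del = {free(left), robot_in(rmD)}
  ∪ add   = {carry(b1,right), free(left), robot_in(rmD)}

== RESULT ==
["carry(b1,right)", "free(left)", "robot_in(rmD)"]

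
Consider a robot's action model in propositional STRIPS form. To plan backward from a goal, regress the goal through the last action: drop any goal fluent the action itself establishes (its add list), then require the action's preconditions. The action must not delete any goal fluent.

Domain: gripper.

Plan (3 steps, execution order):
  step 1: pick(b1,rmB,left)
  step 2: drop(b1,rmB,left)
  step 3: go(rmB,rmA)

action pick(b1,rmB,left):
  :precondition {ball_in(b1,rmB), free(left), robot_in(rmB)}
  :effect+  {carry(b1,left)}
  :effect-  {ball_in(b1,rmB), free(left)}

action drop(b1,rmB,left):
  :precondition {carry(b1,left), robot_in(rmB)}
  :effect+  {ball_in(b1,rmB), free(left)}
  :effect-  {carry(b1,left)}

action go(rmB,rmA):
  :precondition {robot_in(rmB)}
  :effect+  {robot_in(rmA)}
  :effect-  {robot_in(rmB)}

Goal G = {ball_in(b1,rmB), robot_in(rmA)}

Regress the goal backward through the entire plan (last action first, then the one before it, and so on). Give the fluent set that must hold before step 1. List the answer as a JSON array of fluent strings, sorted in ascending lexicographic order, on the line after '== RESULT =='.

Regress step by step:
  through step 3 (go(rmB,rmA)): drop {robot_in(rmA)}, keep {ball_in(b1,rmB)}, require {robot_in(rmB)}
    → {ball_in(b1,rmB), robot_in(rmB)}
  through step 2 (drop(b1,rmB,left)): drop {ball_in(b1,rmB)}, keep {robot_in(rmB)}, require {carry(b1,left), robot_in(rmB)}
    → {carry(b1,left), robot_in(rmB)}
  through step 1 (pick(b1,rmB,left)): drop {carry(b1,left)}, keep {robot_in(rmB)}, require {ball_in(b1,rmB), free(left), robot_in(rmB)}
    → {ball_in(b1,rmB), free(left), robot_in(rmB)}

== RESULT ==
["ball_in(b1,rmB)", "free(left)", "robot_in(rmB)"]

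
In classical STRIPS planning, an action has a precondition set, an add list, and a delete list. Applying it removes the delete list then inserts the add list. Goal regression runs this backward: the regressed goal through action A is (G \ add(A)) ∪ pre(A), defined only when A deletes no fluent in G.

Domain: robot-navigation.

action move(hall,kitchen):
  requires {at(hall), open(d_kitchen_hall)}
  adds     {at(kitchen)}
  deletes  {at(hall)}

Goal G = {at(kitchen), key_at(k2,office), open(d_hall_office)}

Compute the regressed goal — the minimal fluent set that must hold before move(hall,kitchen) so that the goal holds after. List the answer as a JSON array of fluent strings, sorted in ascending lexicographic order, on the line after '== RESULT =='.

Regress:
  G ∩ del = {}  (empty — regression defined)
  G \ add = {at(kitchen), key_at(k2,office), open(d_hall_office)} \ {at(kitchen)} = {key_at(k2,office), open(d_hall_office)}
  ∪ pre   = {key_at(k2,office), open(d_hall_office)} ∪ {at(hall), open(d_kitchen_hall)}
          = {at(hall), key_at(k2,office), open(d_hall_office), open(d_kitchen_hall)}

== RESULT ==
["at(hall)", "key_at(k2,office)", "open(d_hall_office)", "open(d_kitchen_hall)"]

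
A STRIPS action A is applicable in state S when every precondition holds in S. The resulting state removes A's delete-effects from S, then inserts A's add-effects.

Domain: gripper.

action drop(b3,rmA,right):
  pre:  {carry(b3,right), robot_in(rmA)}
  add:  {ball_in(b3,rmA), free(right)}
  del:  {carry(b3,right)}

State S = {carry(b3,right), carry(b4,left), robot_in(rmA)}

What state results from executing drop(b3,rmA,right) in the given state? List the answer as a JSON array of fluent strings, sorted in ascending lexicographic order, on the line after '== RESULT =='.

Progress:
  pre ⊆ S: {carry(b3,right), robot_in(rmA)} ⊆ S  — applicable
  S \ del = {carry(b4,left), robot_in(rmA)}
  ∪ add   = {ball_in(b3,rmA), carry(b4,left), free(right), robot_in(rmA)}

== RESULT ==
["ball_in(b3,rmA)", "carry(b4,left)", "free(right)", "robot_in(rmA)"]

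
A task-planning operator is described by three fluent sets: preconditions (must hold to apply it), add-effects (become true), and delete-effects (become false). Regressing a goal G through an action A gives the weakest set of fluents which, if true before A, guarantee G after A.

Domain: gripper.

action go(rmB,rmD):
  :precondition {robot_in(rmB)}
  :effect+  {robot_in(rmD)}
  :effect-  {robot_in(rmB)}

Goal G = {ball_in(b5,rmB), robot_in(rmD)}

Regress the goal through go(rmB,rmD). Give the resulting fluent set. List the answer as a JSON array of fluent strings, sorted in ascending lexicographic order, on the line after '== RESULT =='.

Regress:
  G ∩ del = {}  (empty — regression defined)
  G \ add = {ball_in(b5,rmB), robot_in(rmD)} \ {robot_in(rmD)} = {ball_in(b5,rmB)}
  ∪ pre   = {ball_in(b5,rmB)} ∪ {robot_in(rmB)}
          = {ball_in(b5,rmB), robot_in(rmB)}

== RESULT ==
["ball_in(b5,rmB)", "robot_in(rmB)"]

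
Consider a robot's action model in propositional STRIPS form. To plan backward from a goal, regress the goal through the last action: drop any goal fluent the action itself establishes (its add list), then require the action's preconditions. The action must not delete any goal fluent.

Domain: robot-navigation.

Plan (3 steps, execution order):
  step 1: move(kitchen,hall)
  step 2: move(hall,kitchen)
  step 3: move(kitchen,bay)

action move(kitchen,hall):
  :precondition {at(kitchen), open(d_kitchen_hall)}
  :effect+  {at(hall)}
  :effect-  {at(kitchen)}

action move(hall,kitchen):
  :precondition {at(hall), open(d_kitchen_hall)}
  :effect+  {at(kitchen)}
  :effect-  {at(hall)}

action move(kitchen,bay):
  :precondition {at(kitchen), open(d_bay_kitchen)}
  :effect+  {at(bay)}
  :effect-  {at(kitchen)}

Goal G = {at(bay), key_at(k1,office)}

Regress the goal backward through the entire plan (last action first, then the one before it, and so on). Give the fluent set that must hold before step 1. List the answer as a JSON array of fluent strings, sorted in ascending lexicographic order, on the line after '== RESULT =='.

Work backward from the goal:
  through step 3 (move(kitchen,bay)): drop {at(bay)}, keep {key_at(k1,office)}, require {at(kitchen), open(d_bay_kitchen)}
    → {at(kitchen), key_at(k1,office), open(d_bay_kitchen)}
  through step 2 (move(hall,kitchen)): drop {at(kitchen)}, keep {key_at(k1,office), open(d_bay_kitchen)}, require {at(hall), open(d_kitchen_hall)}
    → {at(hall), key_at(k1,office), open(d_bay_kitchen), open(d_kitchen_hall)}
  through step 1 (move(kitchen,hall)): drop {at(hall)}, keep {key_at(k1,office), open(d_bay_kitchen), open(d_kitchen_hall)}, require {at(kitchen), open(d_kitchen_hall)}
    → {at(kitchen), key_at(k1,office), open(d_bay_kitchen), open(d_kitchen_hall)}

== RESULT ==
["at(kitchen)", "key_at(k1,office)", "open(d_bay_kitchen)", "open(d_kitchen_hall)"]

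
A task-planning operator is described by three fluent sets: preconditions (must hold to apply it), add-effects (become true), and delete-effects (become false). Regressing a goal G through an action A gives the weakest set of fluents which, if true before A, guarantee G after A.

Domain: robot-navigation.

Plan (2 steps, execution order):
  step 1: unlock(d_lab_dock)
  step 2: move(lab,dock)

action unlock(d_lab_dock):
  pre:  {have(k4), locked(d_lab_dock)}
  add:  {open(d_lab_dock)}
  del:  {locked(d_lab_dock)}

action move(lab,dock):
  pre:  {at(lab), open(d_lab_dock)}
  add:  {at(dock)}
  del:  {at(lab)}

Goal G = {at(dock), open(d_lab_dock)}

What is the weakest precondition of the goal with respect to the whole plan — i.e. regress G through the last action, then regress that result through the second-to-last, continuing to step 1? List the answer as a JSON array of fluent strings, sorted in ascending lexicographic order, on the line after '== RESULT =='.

Regress step by step:
  through step 2 (move(lab,dock)): drop {at(dock)}, keep {open(d_lab_dock)}, require {at(lab), open(d_lab_dock)}
    → {at(lab), open(d_lab_dock)}
  through step 1 (unlock(d_lab_dock)): drop {open(d_lab_dock)}, keep {at(lab)}, require {have(k4), locked(d_lab_dock)}
    → {at(lab), have(k4), locked(d_lab_dock)}

== RESULT ==
["at(lab)", "have(k4)", "locked(d_lab_dock)"]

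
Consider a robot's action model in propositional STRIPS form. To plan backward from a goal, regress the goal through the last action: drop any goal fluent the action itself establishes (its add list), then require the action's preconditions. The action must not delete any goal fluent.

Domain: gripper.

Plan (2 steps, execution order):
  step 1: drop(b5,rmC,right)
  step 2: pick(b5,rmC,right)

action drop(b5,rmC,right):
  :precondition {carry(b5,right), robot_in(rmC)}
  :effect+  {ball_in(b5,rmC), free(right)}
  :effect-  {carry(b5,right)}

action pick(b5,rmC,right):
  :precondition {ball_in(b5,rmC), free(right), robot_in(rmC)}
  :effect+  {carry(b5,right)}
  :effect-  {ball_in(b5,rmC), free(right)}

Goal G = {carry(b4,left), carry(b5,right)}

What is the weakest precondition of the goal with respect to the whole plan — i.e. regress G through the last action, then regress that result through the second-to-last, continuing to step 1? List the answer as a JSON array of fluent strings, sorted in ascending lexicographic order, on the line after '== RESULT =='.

Regress step by step:
  through step 2 (pick(b5,rmC,right)): drop {carry(b5,right)}, keep {carry(b4,left)}, require {ball_in(b5,rmC), free(right), robot_in(rmC)}
    → {ball_in(b5,rmC), carry(b4,left), free(right), robot_in(rmC)}
  through step 1 (drop(b5,rmC,right)): drop {ball_in(b5,rmC), free(right)}, keep {carry(b4,left), robot_in(rmC)}, require {carry(b5,right), robot_in(rmC)}
    → {carry(b4,left), carry(b5,right), robot_in(rmC)}

== RESULT ==
["carry(b4,left)", "carry(b5,right)", "robot_in(rmC)"]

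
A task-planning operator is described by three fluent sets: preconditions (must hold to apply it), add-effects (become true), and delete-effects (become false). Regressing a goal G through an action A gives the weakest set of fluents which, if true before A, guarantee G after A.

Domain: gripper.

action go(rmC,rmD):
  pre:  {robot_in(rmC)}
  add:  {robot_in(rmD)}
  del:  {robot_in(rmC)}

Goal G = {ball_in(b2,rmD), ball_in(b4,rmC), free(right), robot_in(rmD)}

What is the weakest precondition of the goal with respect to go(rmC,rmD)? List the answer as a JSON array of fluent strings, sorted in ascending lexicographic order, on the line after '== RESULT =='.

Regress:
  G ∩ del = {}  (empty — regression defined)
  G \ add = {ball_in(b2,rmD), ball_in(b4,rmC), free(right), robot_in(rmD)} \ {robot_in(rmD)} = {ball_in(b2,rmD), ball_in(b4,rmC), free(right)}
  ∪ pre   = {ball_in(b2,rmD), ball_in(b4,rmC), free(right)} ∪ {robot_in(rmC)}
          = {ball_in(b2,rmD), ball_in(b4,rmC), free(right), robot_in(rmC)}

== RESULT ==
["ball_in(b2,rmD)", "ball_in(b4,rmC)", "free(right)", "robot_in(rmC)"]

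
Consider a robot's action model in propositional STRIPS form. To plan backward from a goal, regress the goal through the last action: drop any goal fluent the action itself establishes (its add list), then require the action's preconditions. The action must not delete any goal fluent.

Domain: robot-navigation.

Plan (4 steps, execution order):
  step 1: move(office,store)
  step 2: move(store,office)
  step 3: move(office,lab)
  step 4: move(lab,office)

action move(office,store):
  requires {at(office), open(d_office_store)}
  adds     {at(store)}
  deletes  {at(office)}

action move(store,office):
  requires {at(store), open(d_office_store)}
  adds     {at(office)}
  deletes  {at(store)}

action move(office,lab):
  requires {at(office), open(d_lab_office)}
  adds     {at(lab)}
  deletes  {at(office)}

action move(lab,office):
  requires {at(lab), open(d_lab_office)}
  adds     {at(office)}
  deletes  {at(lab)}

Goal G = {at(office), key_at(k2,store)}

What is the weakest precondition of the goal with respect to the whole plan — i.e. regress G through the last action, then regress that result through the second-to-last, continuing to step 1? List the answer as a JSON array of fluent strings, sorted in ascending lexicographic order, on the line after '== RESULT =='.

Regress step by step:
  through step 4 (move(lab,office)): drop {at(office)}, keep {key_at(k2,store)}, require {at(lab), open(d_lab_office)}
    → {at(lab), key_at(k2,store), open(d_lab_office)}
  through step 3 (move(office,lab)): drop {at(lab)}, keep {key_at(k2,store), open(d_lab_office)}, require {at(office), open(d_lab_office)}
    → {at(office), key_at(k2,store), open(d_lab_office)}
  through step 2 (move(store,office)): drop {at(office)}, keep {key_at(k2,store), open(d_lab_office)}, require {at(store), open(d_office_store)}
    → {at(store), key_at(k2,store), open(d_lab_office), open(d_office_store)}
  through step 1 (move(office,store)): drop {at(store)}, keep {key_at(k2,store), open(d_lab_office), open(d_office_store)}, require {at(office), open(d_office_store)}
    → {at(office), key_at(k2,store), open(d_lab_office), open(d_office_store)}

== RESULT ==
["at(office)", "key_at(k2,store)", "open(d_lab_office)", "open(d_office_store)"]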